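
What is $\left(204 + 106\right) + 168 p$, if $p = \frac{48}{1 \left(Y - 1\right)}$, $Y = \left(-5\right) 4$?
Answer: $-74$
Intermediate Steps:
$Y = -20$
$p = - \frac{16}{7}$ ($p = \frac{48}{1 \left(-20 - 1\right)} = \frac{48}{1 \left(-21\right)} = \frac{48}{-21} = 48 \left(- \frac{1}{21}\right) = - \frac{16}{7} \approx -2.2857$)
$\left(204 + 106\right) + 168 p = \left(204 + 106\right) + 168 \left(- \frac{16}{7}\right) = 310 - 384 = -74$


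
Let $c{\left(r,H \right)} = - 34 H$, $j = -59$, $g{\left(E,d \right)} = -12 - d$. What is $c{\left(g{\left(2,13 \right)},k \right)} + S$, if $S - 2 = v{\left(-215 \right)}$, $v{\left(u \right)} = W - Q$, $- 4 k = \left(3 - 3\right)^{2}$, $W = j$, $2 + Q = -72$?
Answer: $17$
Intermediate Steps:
$Q = -74$ ($Q = -2 - 72 = -74$)
$W = -59$
$k = 0$ ($k = - \frac{\left(3 - 3\right)^{2}}{4} = - \frac{0^{2}}{4} = \left(- \frac{1}{4}\right) 0 = 0$)
$v{\left(u \right)} = 15$ ($v{\left(u \right)} = -59 - -74 = -59 + 74 = 15$)
$S = 17$ ($S = 2 + 15 = 17$)
$c{\left(g{\left(2,13 \right)},k \right)} + S = \left(-34\right) 0 + 17 = 0 + 17 = 17$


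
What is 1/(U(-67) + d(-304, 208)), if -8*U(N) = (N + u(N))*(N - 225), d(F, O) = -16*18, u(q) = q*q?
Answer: 1/161115 ≈ 6.2067e-6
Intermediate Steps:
u(q) = q²
d(F, O) = -288
U(N) = -(-225 + N)*(N + N²)/8 (U(N) = -(N + N²)*(N - 225)/8 = -(N + N²)*(-225 + N)/8 = -(-225 + N)*(N + N²)/8)
1/(U(-67) + d(-304, 208)) = 1/((⅛)*(-67)*(225 - 1*(-67)² + 224*(-67)) - 288) = 1/((⅛)*(-67)*(225 - 1*4489 - 15008) - 288) = 1/((⅛)*(-67)*(225 - 4489 - 15008) - 288) = 1/((⅛)*(-67)*(-19272) - 288) = 1/(161403 - 288) = 1/161115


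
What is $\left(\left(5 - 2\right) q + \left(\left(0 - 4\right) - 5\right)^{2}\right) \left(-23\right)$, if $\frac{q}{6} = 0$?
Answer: $-1863$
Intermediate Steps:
$q = 0$ ($q = 6 \cdot 0 = 0$)
$\left(\left(5 - 2\right) q + \left(\left(0 - 4\right) - 5\right)^{2}\right) \left(-23\right) = \left(\left(5 - 2\right) 0 + \left(\left(0 - 4\right) - 5\right)^{2}\right) \left(-23\right) = \left(3 \cdot 0 + \left(\left(0 - 4\right) - 5\right)^{2}\right) \left(-23\right) = \left(0 + \left(-4 - 5\right)^{2}\right) \left(-23\right) = \left(0 + \left(-9\right)^{2}\right) \left(-23\right) = \left(0 + 81\right) \left(-23\right) = 81 \left(-23\right) = -1863$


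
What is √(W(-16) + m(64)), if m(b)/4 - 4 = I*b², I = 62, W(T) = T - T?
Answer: 4*√63489 ≈ 1007.9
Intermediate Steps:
W(T) = 0
m(b) = 16 + 248*b² (m(b) = 16 + 4*(62*b²) = 16 + 248*b²)
√(W(-16) + m(64)) = √(0 + (16 + 248*64²)) = √(0 + (16 + 248*4096)) = √(0 + (16 + 1015808)) = √(0 + 1015824) = √1015824 = 4*√63489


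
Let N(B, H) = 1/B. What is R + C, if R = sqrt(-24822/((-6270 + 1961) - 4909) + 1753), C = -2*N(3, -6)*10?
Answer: -20/3 + 2*sqrt(9323993173)/4609 ≈ 35.234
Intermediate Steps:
C = -20/3 (C = -2/3*10 = -20/3 ≈ -6.6667)
R = 2*sqrt(9323993173)/4609 (R = sqrt(-24822/(-4309 - 4909) + 1753) = sqrt(-24822/(-9218) + 1753) = sqrt(-24822*(-1/9218) + 1753) = sqrt(12411/4609 + 1753) = sqrt(8091988/4609) = 2*sqrt(9323993173)/4609 ≈ 41.901)
R + C = 2*sqrt(9323993173)/4609 - 20/3 = -20/3 + 2*sqrt(9323993173)/4609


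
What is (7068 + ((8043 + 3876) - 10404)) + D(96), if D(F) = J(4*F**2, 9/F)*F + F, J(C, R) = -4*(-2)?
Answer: 9447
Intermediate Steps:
J(C, R) = 8
D(F) = 9*F (D(F) = 8*F + F = 9*F)
(7068 + ((8043 + 3876) - 10404)) + D(96) = (7068 + ((8043 + 3876) - 10404)) + 9*96 = (7068 + (11919 - 10404)) + 864 = (7068 + 1515) + 864 = 8583 + 864 = 9447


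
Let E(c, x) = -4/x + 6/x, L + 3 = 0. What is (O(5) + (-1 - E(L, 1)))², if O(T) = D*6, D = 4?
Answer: 441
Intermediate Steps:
L = -3 (L = -3 + 0 = -3)
E(c, x) = 2/x
O(T) = 24 (O(T) = 4*6 = 24)
(O(5) + (-1 - E(L, 1)))² = (24 + (-1 - 2/1))² = (24 + (-1 - 2))² = (24 - 3)² = 21² = 441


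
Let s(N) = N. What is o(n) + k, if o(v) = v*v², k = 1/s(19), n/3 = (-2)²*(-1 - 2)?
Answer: -886463/19 ≈ -46656.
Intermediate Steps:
n = -36 (n = 3*((-2)²*(-1 - 2)) = 3*(4*(-3)) = 3*(-12) = -36)
k = 1/19 ≈ 0.052632
o(v) = v³
o(n) + k = (-36)³ + 1/19 = -46656 + 1/19 = -886463/19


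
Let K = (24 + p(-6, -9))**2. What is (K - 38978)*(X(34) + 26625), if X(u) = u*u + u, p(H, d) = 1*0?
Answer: -1068151630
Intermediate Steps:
p(H, d) = 0
K = 576 (K = (24 + 0)**2 = 24**2 = 576)
X(u) = u + u**2 (X(u) = u**2 + u = u + u**2)
(K - 38978)*(X(34) + 26625) = (576 - 38978)*(34*(1 + 34) + 26625) = -38402*(34*35 + 26625) = -38402*(1190 + 26625) = -38402*27815 = -1068151630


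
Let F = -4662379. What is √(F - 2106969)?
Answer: 2*I*√1692337 ≈ 2601.8*I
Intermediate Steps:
√(F - 2106969) = √(-4662379 - 2106969) = √(-6769348) = 2*I*√1692337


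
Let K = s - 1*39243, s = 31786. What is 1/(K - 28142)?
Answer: -1/35599 ≈ -2.8091e-5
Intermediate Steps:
K = -7457 (K = 31786 - 1*39243 = 31786 - 39243 = -7457)
1/(K - 28142) = 1/(-7457 - 28142) = 1/(-35599) = -1/35599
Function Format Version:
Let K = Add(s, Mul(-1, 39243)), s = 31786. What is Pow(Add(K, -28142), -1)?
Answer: Rational(-1, 35599) ≈ -2.8091e-5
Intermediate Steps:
K = -7457 (K = Add(31786, Mul(-1, 39243)) = Add(31786, -39243) = -7457)
Pow(Add(K, -28142), -1) = Pow(Add(-7457, -28142), -1) = Pow(-35599, -1) = Rational(-1, 35599)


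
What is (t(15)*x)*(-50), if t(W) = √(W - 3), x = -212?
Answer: 21200*√3 ≈ 36720.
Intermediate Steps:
t(W) = √(-3 + W)
(t(15)*x)*(-50) = (√(-3 + 15)*(-212))*(-50) = (√12*(-212))*(-50) = ((2*√3)*(-212))*(-50) = -424*√3*(-50) = 21200*√3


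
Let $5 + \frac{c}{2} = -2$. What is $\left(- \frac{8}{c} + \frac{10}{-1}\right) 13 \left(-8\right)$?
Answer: $\frac{6864}{7} \approx 980.57$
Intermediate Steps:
$c = -14$ ($c = -10 + 2 \left(-2\right) = -10 - 4 = -14$)
$\left(- \frac{8}{c} + \frac{10}{-1}\right) 13 \left(-8\right) = \left(- \frac{8}{-14} + \frac{10}{-1}\right) 13 \left(-8\right) = \left(\left(-8\right) \left(- \frac{1}{14}\right) + 10 \left(-1\right)\right) 13 \left(-8\right) = \left(\frac{4}{7} - 10\right) 13 \left(-8\right) = \left(- \frac{66}{7}\right) 13 \left(-8\right) = \left(- \frac{858}{7}\right) \left(-8\right) = \frac{6864}{7}$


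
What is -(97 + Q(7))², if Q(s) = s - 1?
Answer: -10609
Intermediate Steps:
Q(s) = -1 + s
-(97 + Q(7))² = -(97 + (-1 + 7))² = -(97 + 6)² = -1*103² = -1*10609 = -10609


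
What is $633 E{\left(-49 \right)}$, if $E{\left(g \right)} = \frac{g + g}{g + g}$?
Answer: $633$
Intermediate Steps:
$E{\left(g \right)} = 1$ ($E{\left(g \right)} = \frac{2 g}{2 g} = 2 g \frac{1}{2 g} = 1$)
$633 E{\left(-49 \right)} = 633 \cdot 1 = 633$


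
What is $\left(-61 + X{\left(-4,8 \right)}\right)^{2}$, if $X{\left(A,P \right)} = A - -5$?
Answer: $3600$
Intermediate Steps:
$X{\left(A,P \right)} = 5 + A$ ($X{\left(A,P \right)} = A + 5 = 5 + A$)
$\left(-61 + X{\left(-4,8 \right)}\right)^{2} = \left(-61 + \left(5 - 4\right)\right)^{2} = \left(-61 + 1\right)^{2} = \left(-60\right)^{2} = 3600$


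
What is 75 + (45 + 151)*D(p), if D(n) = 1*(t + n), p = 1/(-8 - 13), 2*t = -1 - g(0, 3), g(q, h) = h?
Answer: -979/3 ≈ -326.33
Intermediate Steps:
t = -2 (t = (-1 - 1*3)/2 = (-1 - 3)/2 = (1/2)*(-4) = -2)
p = -1/21 (p = 1/(-21) = -1/21 ≈ -0.047619)
D(n) = -2 + n (D(n) = 1*(-2 + n) = -2 + n)
75 + (45 + 151)*D(p) = 75 + (45 + 151)*(-2 - 1/21) = 75 + 196*(-43/21) = 75 - 1204/3 = -979/3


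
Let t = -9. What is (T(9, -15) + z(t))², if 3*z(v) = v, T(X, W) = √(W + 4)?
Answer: (3 - I*√11)² ≈ -2.0 - 19.9*I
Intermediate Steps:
T(X, W) = √(4 + W)
z(v) = v/3
(T(9, -15) + z(t))² = (√(4 - 15) + (⅓)*(-9))² = (√(-11) - 3)² = (I*√11 - 3)² = (-3 + I*√11)²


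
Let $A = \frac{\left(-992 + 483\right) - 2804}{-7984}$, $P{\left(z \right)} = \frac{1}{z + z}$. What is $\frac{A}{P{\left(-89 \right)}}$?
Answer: $- \frac{294857}{3992} \approx -73.862$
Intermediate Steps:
$P{\left(z \right)} = \frac{1}{2 z}$
$A = \frac{3313}{7984}$ ($A = \left(-509 - 2804\right) \left(- \frac{1}{7984}\right) = \left(-3313\right) \left(- \frac{1}{7984}\right) = \frac{3313}{7984} \approx 0.41496$)
$\frac{A}{P{\left(-89 \right)}} = \frac{3313}{7984 \frac{1}{2 \left(-89\right)}} = \frac{3313}{7984 \cdot \frac{1}{2} \left(- \frac{1}{89}\right)} = \frac{3313}{7984 \left(- \frac{1}{178}\right)} = \frac{3313}{7984} \left(-178\right) = - \frac{294857}{3992}$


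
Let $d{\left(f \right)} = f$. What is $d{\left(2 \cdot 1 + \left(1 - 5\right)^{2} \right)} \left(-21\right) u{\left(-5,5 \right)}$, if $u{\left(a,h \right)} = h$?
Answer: $-1890$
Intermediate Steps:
$d{\left(2 \cdot 1 + \left(1 - 5\right)^{2} \right)} \left(-21\right) u{\left(-5,5 \right)} = \left(2 \cdot 1 + \left(1 - 5\right)^{2}\right) \left(-21\right) 5 = \left(2 + \left(-4\right)^{2}\right) \left(-21\right) 5 = \left(2 + 16\right) \left(-21\right) 5 = 18 \left(-21\right) 5 = \left(-378\right) 5 = -1890$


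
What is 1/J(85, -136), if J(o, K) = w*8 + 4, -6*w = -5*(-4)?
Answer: -3/68 ≈ -0.044118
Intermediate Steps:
w = -10/3 (w = -(-5)*(-4)/6 = -⅙*20 = -10/3 ≈ -3.3333)
J(o, K) = -68/3 (J(o, K) = -10/3*8 + 4 = -80/3 + 4 = -68/3)
1/J(85, -136) = 1/(-68/3) = -3/68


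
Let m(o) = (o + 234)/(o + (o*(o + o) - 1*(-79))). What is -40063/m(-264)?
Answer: 5577050041/30 ≈ 1.8590e+8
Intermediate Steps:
m(o) = (234 + o)/(79 + o + 2*o²) (m(o) = (234 + o)/(o + (o*(2*o) + 79)) = (234 + o)/(o + (2*o² + 79)) = (234 + o)/(o + (79 + 2*o²)) = (234 + o)/(79 + o + 2*o²))
-40063/m(-264) = -40063*(79 - 264 + 2*(-264)²)/(234 - 264) = -40063/(-30/(79 - 264 + 2*69696)) = -40063/(-30/(79 - 264 + 139392)) = -40063/(-30/139207) = -40063*(-139207/30) = 5577050041/30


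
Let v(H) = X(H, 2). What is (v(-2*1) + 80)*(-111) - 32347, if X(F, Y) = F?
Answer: -41005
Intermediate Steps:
v(H) = H
(v(-2*1) + 80)*(-111) - 32347 = (-2*1 + 80)*(-111) - 32347 = (-2 + 80)*(-111) - 32347 = 78*(-111) - 32347 = -8658 - 32347 = -41005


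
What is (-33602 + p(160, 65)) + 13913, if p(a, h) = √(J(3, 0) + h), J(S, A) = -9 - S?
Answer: -19689 + √53 ≈ -19682.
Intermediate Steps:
p(a, h) = √(-12 + h) (p(a, h) = √((-9 - 1*3) + h) = √((-9 - 3) + h) = √(-12 + h))
(-33602 + p(160, 65)) + 13913 = (-33602 + √(-12 + 65)) + 13913 = (-33602 + √53) + 13913 = -19689 + √53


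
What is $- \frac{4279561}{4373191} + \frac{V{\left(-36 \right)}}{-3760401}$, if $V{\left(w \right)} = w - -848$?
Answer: $- \frac{555048844657}{567067303779} \approx -0.97881$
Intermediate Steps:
$V{\left(w \right)} = 848 + w$ ($V{\left(w \right)} = w + 848 = 848 + w$)
$- \frac{4279561}{4373191} + \frac{V{\left(-36 \right)}}{-3760401} = - \frac{4279561}{4373191} + \frac{848 - 36}{-3760401} = \left(-4279561\right) \frac{1}{4373191} + 812 \left(- \frac{1}{3760401}\right) = - \frac{4279561}{4373191} - \frac{28}{129669} = - \frac{555048844657}{567067303779}$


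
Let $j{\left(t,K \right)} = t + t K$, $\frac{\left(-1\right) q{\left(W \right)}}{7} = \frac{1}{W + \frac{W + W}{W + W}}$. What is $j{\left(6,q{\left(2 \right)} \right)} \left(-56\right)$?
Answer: $448$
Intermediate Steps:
$q{\left(W \right)} = - \frac{7}{1 + W}$ ($q{\left(W \right)} = - \frac{7}{W + \frac{W + W}{W + W}} = - \frac{7}{W + \frac{2 W}{2 W}} = - \frac{7}{W + 2 W \frac{1}{2 W}} = - \frac{7}{W + 1} = - \frac{7}{1 + W}$)
$j{\left(t,K \right)} = t + K t$
$j{\left(6,q{\left(2 \right)} \right)} \left(-56\right) = 6 \left(1 - \frac{7}{1 + 2}\right) \left(-56\right) = 6 \left(1 - \frac{7}{3}\right) \left(-56\right) = 6 \left(- \frac{4}{3}\right) \left(-56\right) = \left(-8\right) \left(-56\right) = 448$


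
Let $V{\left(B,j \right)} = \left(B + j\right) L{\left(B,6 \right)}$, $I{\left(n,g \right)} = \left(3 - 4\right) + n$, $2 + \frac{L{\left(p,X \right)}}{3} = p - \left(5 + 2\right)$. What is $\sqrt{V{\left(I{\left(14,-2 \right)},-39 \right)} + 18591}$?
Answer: $3 \sqrt{2031} \approx 135.2$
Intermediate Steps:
$L{\left(p,X \right)} = -27 + 3 p$ ($L{\left(p,X \right)} = -6 + 3 \left(p - \left(5 + 2\right)\right) = -6 + 3 \left(p - 7\right) = -6 + 3 \left(-7 + p\right) = -6 + \left(-21 + 3 p\right) = -27 + 3 p$)
$I{\left(n,g \right)} = -1 + n$
$V{\left(B,j \right)} = \left(-27 + 3 B\right) \left(B + j\right)$ ($V{\left(B,j \right)} = \left(B + j\right) \left(-27 + 3 B\right) = \left(-27 + 3 B\right) \left(B + j\right)$)
$\sqrt{V{\left(I{\left(14,-2 \right)},-39 \right)} + 18591} = \sqrt{3 \left(-9 + \left(-1 + 14\right)\right) \left(\left(-1 + 14\right) - 39\right) + 18591} = \sqrt{3 \left(-9 + 13\right) \left(13 - 39\right) + 18591} = \sqrt{3 \cdot 4 \left(-26\right) + 18591} = \sqrt{-312 + 18591} = \sqrt{18279} = 3 \sqrt{2031}$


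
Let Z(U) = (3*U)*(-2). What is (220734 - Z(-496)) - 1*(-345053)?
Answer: 562811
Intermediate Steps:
Z(U) = -6*U
(220734 - Z(-496)) - 1*(-345053) = (220734 - (-6)*(-496)) - 1*(-345053) = (220734 - 1*2976) + 345053 = (220734 - 2976) + 345053 = 217758 + 345053 = 562811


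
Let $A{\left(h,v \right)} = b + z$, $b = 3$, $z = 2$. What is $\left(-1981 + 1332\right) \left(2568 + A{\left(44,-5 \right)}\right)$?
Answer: $-1669877$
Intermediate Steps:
$A{\left(h,v \right)} = 5$ ($A{\left(h,v \right)} = 3 + 2 = 5$)
$\left(-1981 + 1332\right) \left(2568 + A{\left(44,-5 \right)}\right) = \left(-1981 + 1332\right) \left(2568 + 5\right) = \left(-649\right) 2573 = -1669877$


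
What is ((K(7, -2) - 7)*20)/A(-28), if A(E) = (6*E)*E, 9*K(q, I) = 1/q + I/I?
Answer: -2165/74088 ≈ -0.029222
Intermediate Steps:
K(q, I) = ⅑ + 1/(9*q) (K(q, I) = (1/q + I/I)/9 = (1/q + 1)/9 = (1 + 1/q)/9 = ⅑ + 1/(9*q))
A(E) = 6*E²
((K(7, -2) - 7)*20)/A(-28) = (((⅑)*(1 + 7)/7 - 7)*20)/((6*(-28)²)) = (((⅑)*(⅐)*8 - 7)*20)/((6*784)) = ((8/63 - 7)*20)/4704 = -433/63*20*(1/4704) = -8660/63*1/4704 = -2165/74088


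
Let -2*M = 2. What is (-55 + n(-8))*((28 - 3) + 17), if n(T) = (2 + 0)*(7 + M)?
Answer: -1806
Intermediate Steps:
M = -1 (M = -½*2 = -1)
n(T) = 12 (n(T) = (2 + 0)*(7 - 1) = 2*6 = 12)
(-55 + n(-8))*((28 - 3) + 17) = (-55 + 12)*((28 - 3) + 17) = -43*(25 + 17) = -43*42 = -1806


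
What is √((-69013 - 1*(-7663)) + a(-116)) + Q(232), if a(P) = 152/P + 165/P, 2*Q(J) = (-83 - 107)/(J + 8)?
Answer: -19/48 + I*√206390593/58 ≈ -0.39583 + 247.69*I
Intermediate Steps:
Q(J) = -95/(8 + J) (Q(J) = ((-83 - 107)/(J + 8))/2 = (-190/(8 + J))/2 = -95/(8 + J))
a(P) = 317/P
√((-69013 - 1*(-7663)) + a(-116)) + Q(232) = √((-69013 - 1*(-7663)) + 317/(-116)) - 95/(8 + 232) = √((-69013 + 7663) + 317*(-1/116)) - 95/240 = √(-61350 - 317/116) - 95*1/240 = √(-7116917/116) - 19/48 = I*√206390593/58 - 19/48 = -19/48 + I*√206390593/58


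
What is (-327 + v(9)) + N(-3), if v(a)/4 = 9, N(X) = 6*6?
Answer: -255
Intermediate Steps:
N(X) = 36
v(a) = 36 (v(a) = 4*9 = 36)
(-327 + v(9)) + N(-3) = (-327 + 36) + 36 = -291 + 36 = -255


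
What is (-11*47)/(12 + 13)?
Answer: -517/25 ≈ -20.680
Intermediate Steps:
(-11*47)/(12 + 13) = -517/25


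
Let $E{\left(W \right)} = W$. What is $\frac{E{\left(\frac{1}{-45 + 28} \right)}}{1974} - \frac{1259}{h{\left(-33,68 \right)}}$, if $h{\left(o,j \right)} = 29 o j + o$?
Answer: $\frac{4687157}{242769758} \approx 0.019307$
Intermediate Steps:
$h{\left(o,j \right)} = o + 29 j o$ ($h{\left(o,j \right)} = 29 j o + o = o + 29 j o$)
$\frac{E{\left(\frac{1}{-45 + 28} \right)}}{1974} - \frac{1259}{h{\left(-33,68 \right)}} = \frac{1}{\left(-45 + 28\right) 1974} - \frac{1259}{\left(-33\right) \left(1 + 29 \cdot 68\right)} = \frac{1}{-17} \cdot \frac{1}{1974} - \frac{1259}{\left(-33\right) \left(1 + 1972\right)} = \left(- \frac{1}{17}\right) \frac{1}{1974} - \frac{1259}{\left(-33\right) 1973} = - \frac{1}{33558} - \frac{1259}{-65109} = - \frac{1}{33558} - - \frac{1259}{65109} = - \frac{1}{33558} + \frac{1259}{65109} = \frac{4687157}{242769758}$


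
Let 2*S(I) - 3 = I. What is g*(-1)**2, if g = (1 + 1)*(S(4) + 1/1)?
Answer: 9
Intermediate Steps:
S(I) = 3/2 + I/2
g = 9 (g = (1 + 1)*((3/2 + (1/2)*4) + 1/1) = 2*((3/2 + 2) + 1) = 2*(7/2 + 1) = 2*(9/2) = 9)
g*(-1)**2 = 9*(-1)**2 = 9*1 = 9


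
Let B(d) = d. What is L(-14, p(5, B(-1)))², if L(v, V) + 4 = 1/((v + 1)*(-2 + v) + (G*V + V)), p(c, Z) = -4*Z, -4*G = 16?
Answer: 613089/38416 ≈ 15.959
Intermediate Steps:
G = -4 (G = -¼*16 = -4)
L(v, V) = -4 + 1/(-3*V + (1 + v)*(-2 + v)) (L(v, V) = -4 + 1/((v + 1)*(-2 + v) + (-4*V + V)) = -4 + 1/((1 + v)*(-2 + v) - 3*V) = -4 + 1/(-3*V + (1 + v)*(-2 + v)))
L(-14, p(5, B(-1)))² = ((-9 - (-48)*(-1) - 4*(-14) + 4*(-14)²)/(2 - 14 - 1*(-14)² + 3*(-4*(-1))))² = ((-9 - 12*4 + 56 + 4*196)/(2 - 14 - 1*196 + 3*4))² = ((-9 - 48 + 56 + 784)/(2 - 14 - 196 + 12))² = (783/(-196))² = (-1/196*783)² = (-783/196)² = 613089/38416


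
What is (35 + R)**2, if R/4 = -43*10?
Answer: 2839225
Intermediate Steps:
R = -1720 (R = 4*(-43*10) = 4*(-430) = -1720)
(35 + R)**2 = (35 - 1720)**2 = (-1685)**2 = 2839225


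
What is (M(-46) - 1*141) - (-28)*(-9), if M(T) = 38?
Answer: -355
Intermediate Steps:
(M(-46) - 1*141) - (-28)*(-9) = (38 - 1*141) - (-28)*(-9) = (38 - 141) - 1*252 = -103 - 252 = -355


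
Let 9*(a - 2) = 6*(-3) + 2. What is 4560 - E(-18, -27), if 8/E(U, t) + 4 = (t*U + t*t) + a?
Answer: 49708488/10901 ≈ 4560.0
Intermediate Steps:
a = 2/9 (a = 2 + (6*(-3) + 2)/9 = 2 + (-18 + 2)/9 = 2 + (⅑)*(-16) = 2 - 16/9 = 2/9 ≈ 0.22222)
E(U, t) = 8/(-34/9 + t² + U*t) (E(U, t) = 8/(-4 + ((t*U + t*t) + 2/9)) = 8/(-4 + ((U*t + t²) + 2/9)) = 8/(-4 + ((t² + U*t) + 2/9)) = 8/(-4 + (2/9 + t² + U*t)) = 8/(-34/9 + t² + U*t))
4560 - E(-18, -27) = 4560 - 72/(-34 + 9*(-27)² + 9*(-18)*(-27)) = 4560 - 72/(-34 + 9*729 + 4374) = 4560 - 72/(-34 + 6561 + 4374) = 4560 - 72/10901 = 49708488/10901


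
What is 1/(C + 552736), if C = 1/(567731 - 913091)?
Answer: 345360/190892904959 ≈ 1.8092e-6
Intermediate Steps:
C = -1/345360 (C = 1/(-345360) = -1/345360 ≈ -2.8955e-6)
1/(C + 552736) = 1/(-1/345360 + 552736) = 1/(190892904959/345360) = 345360/190892904959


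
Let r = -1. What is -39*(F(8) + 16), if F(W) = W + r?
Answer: -897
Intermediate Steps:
F(W) = -1 + W (F(W) = W - 1 = -1 + W)
-39*(F(8) + 16) = -39*((-1 + 8) + 16) = -39*(7 + 16) = -39*23 = -897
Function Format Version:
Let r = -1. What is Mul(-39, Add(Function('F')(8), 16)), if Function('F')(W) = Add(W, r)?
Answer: -897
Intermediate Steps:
Function('F')(W) = Add(-1, W) (Function('F')(W) = Add(W, -1) = Add(-1, W))
Mul(-39, Add(Function('F')(8), 16)) = Mul(-39, Add(Add(-1, 8), 16)) = Mul(-39, Add(7, 16)) = Mul(-39, 23) = -897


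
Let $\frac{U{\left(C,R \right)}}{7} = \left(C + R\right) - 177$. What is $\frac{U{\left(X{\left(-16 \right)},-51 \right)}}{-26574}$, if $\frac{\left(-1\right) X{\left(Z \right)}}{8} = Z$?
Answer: $\frac{350}{13287} \approx 0.026342$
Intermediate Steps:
$X{\left(Z \right)} = - 8 Z$
$U{\left(C,R \right)} = -1239 + 7 C + 7 R$ ($U{\left(C,R \right)} = 7 \left(\left(C + R\right) - 177\right) = 7 \left(-177 + C + R\right) = -1239 + 7 C + 7 R$)
$\frac{U{\left(X{\left(-16 \right)},-51 \right)}}{-26574} = \frac{-1239 + 7 \left(\left(-8\right) \left(-16\right)\right) + 7 \left(-51\right)}{-26574} = \left(-1239 + 7 \cdot 128 - 357\right) \left(- \frac{1}{26574}\right) = \left(-1239 + 896 - 357\right) \left(- \frac{1}{26574}\right) = \left(-700\right) \left(- \frac{1}{26574}\right) = \frac{350}{13287}$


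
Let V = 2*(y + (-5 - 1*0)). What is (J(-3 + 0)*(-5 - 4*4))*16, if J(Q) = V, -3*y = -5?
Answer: 2240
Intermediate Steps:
y = 5/3 (y = -1/3*(-5) = 5/3 ≈ 1.6667)
V = -20/3 (V = 2*(5/3 + (-5 - 1*0)) = 2*(5/3 + (-5 + 0)) = 2*(5/3 - 5) = 2*(-10/3) = -20/3 ≈ -6.6667)
J(Q) = -20/3
(J(-3 + 0)*(-5 - 4*4))*16 = -20*(-5 - 4*4)/3*16 = -20*(-5 - 16)/3*16 = -20/3*(-21)*16 = 140*16 = 2240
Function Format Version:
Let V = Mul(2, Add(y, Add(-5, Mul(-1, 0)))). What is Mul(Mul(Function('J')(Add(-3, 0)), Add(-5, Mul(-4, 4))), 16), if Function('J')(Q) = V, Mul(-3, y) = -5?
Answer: 2240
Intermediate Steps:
y = Rational(5, 3) (y = Mul(Rational(-1, 3), -5) = Rational(5, 3) ≈ 1.6667)
V = Rational(-20, 3) (V = Mul(2, Add(Rational(5, 3), Add(-5, Mul(-1, 0)))) = Mul(2, Add(Rational(5, 3), Add(-5, 0))) = Mul(2, Add(Rational(5, 3), -5)) = Mul(2, Rational(-10, 3)) = Rational(-20, 3) ≈ -6.6667)
Function('J')(Q) = Rational(-20, 3)
Mul(Mul(Function('J')(Add(-3, 0)), Add(-5, Mul(-4, 4))), 16) = Mul(Mul(Rational(-20, 3), Add(-5, Mul(-4, 4))), 16) = Mul(Mul(Rational(-20, 3), Add(-5, -16)), 16) = Mul(Mul(Rational(-20, 3), -21), 16) = Mul(140, 16) = 2240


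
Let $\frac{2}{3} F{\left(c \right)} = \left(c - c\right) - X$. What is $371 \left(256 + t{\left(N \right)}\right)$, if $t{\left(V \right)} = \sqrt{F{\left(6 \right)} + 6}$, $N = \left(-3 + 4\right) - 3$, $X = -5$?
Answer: $94976 + \frac{1113 \sqrt{6}}{2} \approx 96339.0$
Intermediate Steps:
$N = -2$ ($N = 1 - 3 = -2$)
$F{\left(c \right)} = \frac{15}{2}$ ($F{\left(c \right)} = \frac{3 \left(\left(c - c\right) - -5\right)}{2} = \frac{3 \left(0 + 5\right)}{2} = \frac{3}{2} \cdot 5 = \frac{15}{2}$)
$t{\left(V \right)} = \frac{3 \sqrt{6}}{2}$ ($t{\left(V \right)} = \sqrt{\frac{15}{2} + 6} = \sqrt{\frac{27}{2}} = \frac{3 \sqrt{6}}{2}$)
$371 \left(256 + t{\left(N \right)}\right) = 371 \left(256 + \frac{3 \sqrt{6}}{2}\right) = 94976 + \frac{1113 \sqrt{6}}{2}$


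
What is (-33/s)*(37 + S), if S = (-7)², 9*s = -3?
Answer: 8514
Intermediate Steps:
s = -⅓ (s = (⅑)*(-3) = -⅓ ≈ -0.33333)
S = 49
(-33/s)*(37 + S) = (-33/(-⅓))*(37 + 49) = -33*(-3)*86 = 99*86 = 8514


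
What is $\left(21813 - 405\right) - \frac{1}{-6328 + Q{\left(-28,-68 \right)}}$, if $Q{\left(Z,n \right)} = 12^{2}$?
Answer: $\frac{132387073}{6184} \approx 21408.0$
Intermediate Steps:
$Q{\left(Z,n \right)} = 144$
$\left(21813 - 405\right) - \frac{1}{-6328 + Q{\left(-28,-68 \right)}} = \left(21813 - 405\right) - \frac{1}{-6328 + 144} = 21408 - \frac{1}{-6184} = 21408 - - \frac{1}{6184} = 21408 + \frac{1}{6184} = \frac{132387073}{6184}$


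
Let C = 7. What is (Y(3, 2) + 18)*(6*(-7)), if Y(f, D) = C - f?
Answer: -924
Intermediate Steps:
Y(f, D) = 7 - f
(Y(3, 2) + 18)*(6*(-7)) = ((7 - 1*3) + 18)*(6*(-7)) = ((7 - 3) + 18)*(-42) = (4 + 18)*(-42) = 22*(-42) = -924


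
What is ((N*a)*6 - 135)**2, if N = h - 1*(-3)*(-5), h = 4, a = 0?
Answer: 18225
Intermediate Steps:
N = -11 (N = 4 - 1*(-3)*(-5) = 4 - (-3)*(-5) = 4 - 1*15 = 4 - 15 = -11)
((N*a)*6 - 135)**2 = (-11*0*6 - 135)**2 = (0*6 - 135)**2 = (0 - 135)**2 = (-135)**2 = 18225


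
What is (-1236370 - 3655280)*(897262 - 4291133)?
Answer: 16601629077150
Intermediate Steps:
(-1236370 - 3655280)*(897262 - 4291133) = -4891650*(-3393871) = 16601629077150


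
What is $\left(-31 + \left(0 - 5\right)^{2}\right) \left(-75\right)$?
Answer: $450$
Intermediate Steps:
$\left(-31 + \left(0 - 5\right)^{2}\right) \left(-75\right) = \left(-31 + \left(-5\right)^{2}\right) \left(-75\right) = \left(-31 + 25\right) \left(-75\right) = \left(-6\right) \left(-75\right) = 450$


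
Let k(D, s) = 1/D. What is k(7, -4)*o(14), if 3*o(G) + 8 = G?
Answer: 2/7 ≈ 0.28571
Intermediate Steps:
o(G) = -8/3 + G/3
k(7, -4)*o(14) = (-8/3 + (1/3)*14)/7 = (-8/3 + 14/3)/7 = (1/7)*2 = 2/7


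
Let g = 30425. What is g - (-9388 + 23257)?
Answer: 16556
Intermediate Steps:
g - (-9388 + 23257) = 30425 - (-9388 + 23257) = 30425 - 1*13869 = 30425 - 13869 = 16556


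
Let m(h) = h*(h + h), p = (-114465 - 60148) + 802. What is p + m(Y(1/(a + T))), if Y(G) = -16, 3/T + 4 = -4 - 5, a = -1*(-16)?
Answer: -173299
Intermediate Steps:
a = 16
T = -3/13 (T = 3/(-4 + (-4 - 5)) = 3/(-4 - 9) = 3/(-13) = 3*(-1/13) = -3/13 ≈ -0.23077)
p = -173811 (p = -174613 + 802 = -173811)
m(h) = 2*h**2 (m(h) = h*(2*h) = 2*h**2)
p + m(Y(1/(a + T))) = -173811 + 2*(-16)**2 = -173811 + 2*256 = -173811 + 512 = -173299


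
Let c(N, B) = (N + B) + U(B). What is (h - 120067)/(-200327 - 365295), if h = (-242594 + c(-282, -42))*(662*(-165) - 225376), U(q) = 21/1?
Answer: -81274673515/565622 ≈ -1.4369e+5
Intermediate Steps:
U(q) = 21 (U(q) = 21*1 = 21)
c(N, B) = 21 + B + N (c(N, B) = (N + B) + 21 = (B + N) + 21 = 21 + B + N)
h = 81274793582 (h = (-242594 + (21 - 42 - 282))*(662*(-165) - 225376) = (-242594 - 303)*(-109230 - 225376) = -242897*(-334606) = 81274793582)
(h - 120067)/(-200327 - 365295) = (81274793582 - 120067)/(-200327 - 365295) = 81274673515/(-565622) = 81274673515*(-1/565622) = -81274673515/565622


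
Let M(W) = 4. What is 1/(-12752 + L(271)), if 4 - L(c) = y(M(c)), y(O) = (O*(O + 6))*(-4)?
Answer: -1/12588 ≈ -7.9441e-5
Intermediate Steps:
y(O) = -4*O*(6 + O) (y(O) = (O*(6 + O))*(-4) = -4*O*(6 + O))
L(c) = 164 (L(c) = 4 - (-4)*4*(6 + 4) = 4 - (-4)*4*10 = 4 - 1*(-160) = 4 + 160 = 164)
1/(-12752 + L(271)) = 1/(-12752 + 164) = 1/(-12588) = -1/12588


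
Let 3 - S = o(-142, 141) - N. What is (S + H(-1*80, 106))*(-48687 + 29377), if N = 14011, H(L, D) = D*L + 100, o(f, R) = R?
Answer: -106069830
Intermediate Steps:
H(L, D) = 100 + D*L
S = 13873 (S = 3 - (141 - 1*14011) = 3 - (141 - 14011) = 3 - 1*(-13870) = 3 + 13870 = 13873)
(S + H(-1*80, 106))*(-48687 + 29377) = (13873 + (100 + 106*(-1*80)))*(-48687 + 29377) = (13873 + (100 + 106*(-80)))*(-19310) = (13873 + (100 - 8480))*(-19310) = (13873 - 8380)*(-19310) = 5493*(-19310) = -106069830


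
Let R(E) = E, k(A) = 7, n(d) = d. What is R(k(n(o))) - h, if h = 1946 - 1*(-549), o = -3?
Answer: -2488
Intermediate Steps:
h = 2495 (h = 1946 + 549 = 2495)
R(k(n(o))) - h = 7 - 1*2495 = 7 - 2495 = -2488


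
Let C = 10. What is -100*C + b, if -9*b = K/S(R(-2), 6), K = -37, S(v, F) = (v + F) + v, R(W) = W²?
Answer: -125963/126 ≈ -999.71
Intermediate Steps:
S(v, F) = F + 2*v (S(v, F) = (F + v) + v = F + 2*v)
b = 37/126 (b = -(-37)/(9*(6 + 2*(-2)²)) = -(-37)/(9*(6 + 2*4)) = -(-37)/(9*(6 + 8)) = -(-37)/(9*14) = -⅑*(-37/14) = 37/126 ≈ 0.29365)
-100*C + b = -100*10 + 37/126 = -1000 + 37/126 = -125963/126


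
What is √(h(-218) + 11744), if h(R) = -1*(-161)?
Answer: √11905 ≈ 109.11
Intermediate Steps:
h(R) = 161
√(h(-218) + 11744) = √(161 + 11744) = √11905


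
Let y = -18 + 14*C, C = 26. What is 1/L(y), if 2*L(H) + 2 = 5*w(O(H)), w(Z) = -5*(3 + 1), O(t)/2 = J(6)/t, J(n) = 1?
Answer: -1/51 ≈ -0.019608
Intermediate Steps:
O(t) = 2/t (O(t) = 2*(1/t) = 2/t)
w(Z) = -20 (w(Z) = -5*4 = -20)
y = 346 (y = -18 + 14*26 = -18 + 364 = 346)
L(H) = -51 (L(H) = -1 + (5*(-20))/2 = -1 + (½)*(-100) = -1 - 50 = -51)
1/L(y) = 1/(-51) = -1/51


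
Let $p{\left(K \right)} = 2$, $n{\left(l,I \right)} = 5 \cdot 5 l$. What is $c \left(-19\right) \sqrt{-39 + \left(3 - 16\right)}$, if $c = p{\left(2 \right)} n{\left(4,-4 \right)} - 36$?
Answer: $- 6232 i \sqrt{13} \approx - 22470.0 i$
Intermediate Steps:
$n{\left(l,I \right)} = 25 l$
$c = 164$ ($c = 2 \cdot 25 \cdot 4 - 36 = 2 \cdot 100 - 36 = 200 - 36 = 164$)
$c \left(-19\right) \sqrt{-39 + \left(3 - 16\right)} = 164 \left(-19\right) \sqrt{-39 + \left(3 - 16\right)} = - 3116 \sqrt{-39 - 13} = - 3116 \sqrt{-52} = - 3116 \cdot 2 i \sqrt{13} = - 6232 i \sqrt{13}$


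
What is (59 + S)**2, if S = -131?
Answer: 5184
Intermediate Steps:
(59 + S)**2 = (59 - 131)**2 = (-72)**2 = 5184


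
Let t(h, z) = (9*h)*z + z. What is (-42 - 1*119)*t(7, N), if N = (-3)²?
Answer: -92736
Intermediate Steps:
N = 9
t(h, z) = z + 9*h*z (t(h, z) = 9*h*z + z = z + 9*h*z)
(-42 - 1*119)*t(7, N) = (-42 - 1*119)*(9*(1 + 9*7)) = (-42 - 119)*(9*(1 + 63)) = -1449*64 = -161*576 = -92736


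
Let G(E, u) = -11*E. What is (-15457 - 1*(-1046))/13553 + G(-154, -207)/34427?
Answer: -473168715/466589131 ≈ -1.0141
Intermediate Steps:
(-15457 - 1*(-1046))/13553 + G(-154, -207)/34427 = (-15457 - 1*(-1046))/13553 - 11*(-154)/34427 = (-15457 + 1046)*(1/13553) + 1694*(1/34427) = -14411*1/13553 + 1694/34427 = -14411/13553 + 1694/34427 = -473168715/466589131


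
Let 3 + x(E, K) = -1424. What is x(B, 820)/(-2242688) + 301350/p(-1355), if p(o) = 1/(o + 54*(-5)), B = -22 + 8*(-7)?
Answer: -1098230296798573/2242688 ≈ -4.8969e+8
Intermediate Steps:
B = -78 (B = -22 - 56 = -78)
x(E, K) = -1427 (x(E, K) = -3 - 1424 = -1427)
p(o) = 1/(-270 + o) (p(o) = 1/(o - 270) = 1/(-270 + o))
x(B, 820)/(-2242688) + 301350/p(-1355) = -1427/(-2242688) + 301350/(1/(-270 - 1355)) = -1427*(-1/2242688) + 301350/(1/(-1625)) = 1427/2242688 + 301350/(-1/1625) = 1427/2242688 + 301350*(-1625) = 1427/2242688 - 489693750 = -1098230296798573/2242688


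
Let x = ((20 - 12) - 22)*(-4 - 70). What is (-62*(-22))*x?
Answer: 1413104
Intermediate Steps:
x = 1036 (x = (8 - 22)*(-74) = -14*(-74) = 1036)
(-62*(-22))*x = -62*(-22)*1036 = 1364*1036 = 1413104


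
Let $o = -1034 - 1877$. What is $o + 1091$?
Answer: $-1820$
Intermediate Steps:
$o = -2911$
$o + 1091 = -2911 + 1091 = -1820$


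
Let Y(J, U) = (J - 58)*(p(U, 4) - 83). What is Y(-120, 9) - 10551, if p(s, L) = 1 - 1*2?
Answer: 4401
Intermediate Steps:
p(s, L) = -1 (p(s, L) = 1 - 2 = -1)
Y(J, U) = 4872 - 84*J (Y(J, U) = (J - 58)*(-1 - 83) = (-58 + J)*(-84) = 4872 - 84*J)
Y(-120, 9) - 10551 = (4872 - 84*(-120)) - 10551 = (4872 + 10080) - 10551 = 14952 - 10551 = 4401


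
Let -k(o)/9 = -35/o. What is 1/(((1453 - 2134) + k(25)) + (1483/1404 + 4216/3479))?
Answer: -24422580/16268659367 ≈ -0.0015012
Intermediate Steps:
k(o) = 315/o (k(o) = -(-315)/o = 315/o)
1/(((1453 - 2134) + k(25)) + (1483/1404 + 4216/3479)) = 1/(((1453 - 2134) + 315/25) + (1483/1404 + 4216/3479)) = 1/((-681 + 315*(1/25)) + (1483*(1/1404) + 4216*(1/3479))) = 1/((-681 + 63/5) + (1483/1404 + 4216/3479)) = 1/(-3342/5 + 11078621/4884516) = 1/(-16268659367/24422580) = -24422580/16268659367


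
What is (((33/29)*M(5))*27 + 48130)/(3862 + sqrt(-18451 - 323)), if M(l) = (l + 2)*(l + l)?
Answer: 2815668340/216540361 - 2187210*I*sqrt(2086)/216540361 ≈ 13.003 - 0.46133*I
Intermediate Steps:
M(l) = 2*l*(2 + l) (M(l) = (2 + l)*(2*l) = 2*l*(2 + l))
(((33/29)*M(5))*27 + 48130)/(3862 + sqrt(-18451 - 323)) = (((33/29)*(2*5*(2 + 5)))*27 + 48130)/(3862 + sqrt(-18451 - 323)) = (((33*(1/29))*(2*5*7))*27 + 48130)/(3862 + sqrt(-18774)) = (((33/29)*70)*27 + 48130)/(3862 + 3*I*sqrt(2086)) = ((2310/29)*27 + 48130)/(3862 + 3*I*sqrt(2086)) = (62370/29 + 48130)/(3862 + 3*I*sqrt(2086)) = 1458140/(29*(3862 + 3*I*sqrt(2086)))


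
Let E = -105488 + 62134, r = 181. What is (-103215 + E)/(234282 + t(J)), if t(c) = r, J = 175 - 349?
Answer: -146569/234463 ≈ -0.62513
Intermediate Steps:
J = -174
E = -43354
t(c) = 181
(-103215 + E)/(234282 + t(J)) = (-103215 - 43354)/(234282 + 181) = -146569/234463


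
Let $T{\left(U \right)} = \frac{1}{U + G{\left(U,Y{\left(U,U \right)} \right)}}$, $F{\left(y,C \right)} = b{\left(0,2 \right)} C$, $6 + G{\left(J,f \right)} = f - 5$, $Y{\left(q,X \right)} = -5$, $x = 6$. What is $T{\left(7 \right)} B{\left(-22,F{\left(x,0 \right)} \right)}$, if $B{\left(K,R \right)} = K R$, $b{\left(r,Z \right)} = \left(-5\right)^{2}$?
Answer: $0$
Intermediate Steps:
$b{\left(r,Z \right)} = 25$
$G{\left(J,f \right)} = -11 + f$ ($G{\left(J,f \right)} = -6 + \left(f - 5\right) = -6 + \left(-5 + f\right) = -11 + f$)
$F{\left(y,C \right)} = 25 C$
$T{\left(U \right)} = \frac{1}{-16 + U}$ ($T{\left(U \right)} = \frac{1}{U - 16} = \frac{1}{-16 + U}$)
$T{\left(7 \right)} B{\left(-22,F{\left(x,0 \right)} \right)} = \frac{\left(-22\right) 25 \cdot 0}{-16 + 7} = \frac{\left(-22\right) 0}{-9} = \left(- \frac{1}{9}\right) 0 = 0$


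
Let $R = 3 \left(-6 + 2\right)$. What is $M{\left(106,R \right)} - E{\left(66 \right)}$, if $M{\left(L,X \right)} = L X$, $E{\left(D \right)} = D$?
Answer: $-1338$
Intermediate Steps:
$R = -12$ ($R = 3 \left(-4\right) = -12$)
$M{\left(106,R \right)} - E{\left(66 \right)} = 106 \left(-12\right) - 66 = -1272 - 66 = -1338$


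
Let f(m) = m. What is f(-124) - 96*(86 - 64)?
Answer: -2236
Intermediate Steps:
f(-124) - 96*(86 - 64) = -124 - 96*(86 - 64) = -124 - 96*22 = -124 - 1*2112 = -124 - 2112 = -2236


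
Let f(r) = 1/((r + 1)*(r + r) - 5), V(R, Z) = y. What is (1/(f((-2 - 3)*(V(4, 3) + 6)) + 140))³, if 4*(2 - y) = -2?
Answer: 349657616125/959466335384975608 ≈ 3.6443e-7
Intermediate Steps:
y = 5/2 (y = 2 - ¼*(-2) = 2 + ½ = 5/2 ≈ 2.5000)
V(R, Z) = 5/2
f(r) = 1/(-5 + 2*r*(1 + r)) (f(r) = 1/((1 + r)*(2*r) - 5) = 1/(2*r*(1 + r) - 5) = 1/(-5 + 2*r*(1 + r)))
(1/(f((-2 - 3)*(V(4, 3) + 6)) + 140))³ = (1/(1/(-5 + 2*((-2 - 3)*(5/2 + 6)) + 2*((-2 - 3)*(5/2 + 6))²) + 140))³ = (1/(1/(-5 + 2*(-5*17/2) + 2*(-5*17/2)²) + 140))³ = (1/(1/(-5 + 2*(-85/2) + 2*(-85/2)²) + 140))³ = (1/(1/(-5 - 85 + 2*(7225/4)) + 140))³ = (1/(1/(-5 - 85 + 7225/2) + 140))³ = (1/(1/(7045/2) + 140))³ = (1/(2/7045 + 140))³ = (1/(986302/7045))³ = (7045/986302)³ = 349657616125/959466335384975608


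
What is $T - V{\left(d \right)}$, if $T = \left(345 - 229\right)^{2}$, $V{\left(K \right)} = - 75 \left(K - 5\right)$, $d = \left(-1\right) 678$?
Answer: $-37769$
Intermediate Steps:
$d = -678$
$V{\left(K \right)} = 375 - 75 K$ ($V{\left(K \right)} = - 75 \left(-5 + K\right) = 375 - 75 K$)
$T = 13456$ ($T = 116^{2} = 13456$)
$T - V{\left(d \right)} = 13456 - \left(375 - -50850\right) = 13456 - \left(375 + 50850\right) = 13456 - 51225 = -37769$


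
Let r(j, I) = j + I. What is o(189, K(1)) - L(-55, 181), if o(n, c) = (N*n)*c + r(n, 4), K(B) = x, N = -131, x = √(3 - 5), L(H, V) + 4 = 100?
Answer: 97 - 24759*I*√2 ≈ 97.0 - 35015.0*I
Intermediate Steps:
L(H, V) = 96 (L(H, V) = -4 + 100 = 96)
r(j, I) = I + j
x = I*√2 (x = √(-2) = I*√2 ≈ 1.4142*I)
K(B) = I*√2
o(n, c) = 4 + n - 131*c*n (o(n, c) = (-131*n)*c + (4 + n) = -131*c*n + (4 + n) = 4 + n - 131*c*n)
o(189, K(1)) - L(-55, 181) = (4 + 189 - 131*I*√2*189) - 1*96 = (4 + 189 - 24759*I*√2) - 96 = (193 - 24759*I*√2) - 96 = 97 - 24759*I*√2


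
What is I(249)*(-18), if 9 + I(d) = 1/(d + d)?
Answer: 13443/83 ≈ 161.96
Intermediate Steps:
I(d) = -9 + 1/(2*d) (I(d) = -9 + 1/(d + d) = -9 + 1/(2*d))
I(249)*(-18) = (-9 + (½)/249)*(-18) = (-9 + (½)*(1/249))*(-18) = (-9 + 1/498)*(-18) = -4481/498*(-18) = 13443/83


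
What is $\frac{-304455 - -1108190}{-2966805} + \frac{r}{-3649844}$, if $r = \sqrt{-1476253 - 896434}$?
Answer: $- \frac{160747}{593361} - \frac{i \sqrt{2372687}}{3649844} \approx -0.27091 - 0.00042203 i$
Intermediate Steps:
$r = i \sqrt{2372687}$ ($r = \sqrt{-2372687} = i \sqrt{2372687} \approx 1540.4 i$)
$\frac{-304455 - -1108190}{-2966805} + \frac{r}{-3649844} = \frac{-304455 - -1108190}{-2966805} + \frac{i \sqrt{2372687}}{-3649844} = \left(-304455 + 1108190\right) \left(- \frac{1}{2966805}\right) + i \sqrt{2372687} \left(- \frac{1}{3649844}\right) = 803735 \left(- \frac{1}{2966805}\right) - \frac{i \sqrt{2372687}}{3649844} = - \frac{160747}{593361} - \frac{i \sqrt{2372687}}{3649844}$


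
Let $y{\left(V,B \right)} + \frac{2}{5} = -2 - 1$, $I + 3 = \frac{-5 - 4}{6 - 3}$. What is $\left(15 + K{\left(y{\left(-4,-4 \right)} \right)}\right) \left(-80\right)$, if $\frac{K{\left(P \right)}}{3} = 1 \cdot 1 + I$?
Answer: $0$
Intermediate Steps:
$I = -6$ ($I = -3 + \frac{-5 - 4}{6 - 3} = -3 - \frac{9}{3} = -3 - 3 = -6$)
$y{\left(V,B \right)} = - \frac{17}{5}$ ($y{\left(V,B \right)} = - \frac{2}{5} - 3 = - \frac{17}{5}$)
$K{\left(P \right)} = -15$ ($K{\left(P \right)} = 3 \left(1 \cdot 1 - 6\right) = 3 \left(1 - 6\right) = 3 \left(-5\right) = -15$)
$\left(15 + K{\left(y{\left(-4,-4 \right)} \right)}\right) \left(-80\right) = \left(15 - 15\right) \left(-80\right) = 0 \left(-80\right) = 0$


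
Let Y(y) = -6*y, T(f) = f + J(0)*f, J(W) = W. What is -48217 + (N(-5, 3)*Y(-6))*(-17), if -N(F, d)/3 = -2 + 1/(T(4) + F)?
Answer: -53725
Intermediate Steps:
T(f) = f (T(f) = f + 0*f = f + 0 = f)
N(F, d) = 6 - 3/(4 + F) (N(F, d) = -3*(-2 + 1/(4 + F)) = 6 - 3/(4 + F))
-48217 + (N(-5, 3)*Y(-6))*(-17) = -48217 + ((3*(7 + 2*(-5))/(4 - 5))*(-6*(-6)))*(-17) = -48217 + ((3*(7 - 10)/(-1))*36)*(-17) = -48217 + ((3*(-1)*(-3))*36)*(-17) = -48217 + (9*36)*(-17) = -48217 + 324*(-17) = -48217 - 5508 = -53725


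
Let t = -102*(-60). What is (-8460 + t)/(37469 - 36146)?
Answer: -260/147 ≈ -1.7687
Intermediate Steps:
t = 6120
(-8460 + t)/(37469 - 36146) = (-8460 + 6120)/(37469 - 36146) = -2340/1323 = -2340*1/1323 = -260/147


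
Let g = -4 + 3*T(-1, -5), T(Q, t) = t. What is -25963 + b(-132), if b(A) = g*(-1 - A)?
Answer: -28452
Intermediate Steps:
g = -19 (g = -4 + 3*(-5) = -4 - 15 = -19)
b(A) = 19 + 19*A (b(A) = -19*(-1 - A) = 19 + 19*A)
-25963 + b(-132) = -25963 + (19 + 19*(-132)) = -25963 + (19 - 2508) = -25963 - 2489 = -28452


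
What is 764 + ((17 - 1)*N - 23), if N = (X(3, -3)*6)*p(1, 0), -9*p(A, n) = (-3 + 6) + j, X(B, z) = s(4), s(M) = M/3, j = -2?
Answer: 6541/9 ≈ 726.78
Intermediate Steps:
s(M) = M/3 (s(M) = M*(⅓) = M/3)
X(B, z) = 4/3 (X(B, z) = (⅓)*4 = 4/3)
p(A, n) = -⅑ (p(A, n) = -((-3 + 6) - 2)/9 = -(3 - 2)/9 = -⅑*1 = -⅑)
N = -8/9 (N = ((4/3)*6)*(-⅑) = 8*(-⅑) = -8/9 ≈ -0.88889)
764 + ((17 - 1)*N - 23) = 764 + ((17 - 1)*(-8/9) - 23) = 764 + (16*(-8/9) - 23) = 764 + (-128/9 - 23) = 764 - 335/9 = 6541/9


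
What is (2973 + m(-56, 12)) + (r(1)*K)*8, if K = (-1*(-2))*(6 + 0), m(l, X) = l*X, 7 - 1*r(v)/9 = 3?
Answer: 5757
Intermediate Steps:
r(v) = 36 (r(v) = 63 - 9*3 = 63 - 27 = 36)
m(l, X) = X*l
K = 12 (K = 2*6 = 12)
(2973 + m(-56, 12)) + (r(1)*K)*8 = (2973 + 12*(-56)) + (36*12)*8 = (2973 - 672) + 432*8 = 2301 + 3456 = 5757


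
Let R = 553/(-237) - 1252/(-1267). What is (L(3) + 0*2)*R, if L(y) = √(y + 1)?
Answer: -10226/3801 ≈ -2.6903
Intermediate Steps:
R = -5113/3801 (R = 553*(-1/237) - 1252*(-1/1267) = -7/3 + 1252/1267 = -5113/3801 ≈ -1.3452)
L(y) = √(1 + y)
(L(3) + 0*2)*R = (√(1 + 3) + 0*2)*(-5113/3801) = (√4 + 0)*(-5113/3801) = (2 + 0)*(-5113/3801) = 2*(-5113/3801) = -10226/3801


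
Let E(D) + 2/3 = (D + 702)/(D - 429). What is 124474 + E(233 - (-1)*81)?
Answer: 42940252/345 ≈ 1.2446e+5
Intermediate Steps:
E(D) = -2/3 + (702 + D)/(-429 + D) (E(D) = -2/3 + (D + 702)/(D - 429) = -2/3 + (702 + D)/(-429 + D))
124474 + E(233 - (-1)*81) = 124474 + (2964 + (233 - (-1)*81))/(3*(-429 + (233 - (-1)*81))) = 124474 + (2964 + (233 - 1*(-81)))/(3*(-429 + (233 - 1*(-81)))) = 124474 + (2964 + (233 + 81))/(3*(-429 + (233 + 81))) = 124474 + (2964 + 314)/(3*(-429 + 314)) = 124474 + (1/3)*3278/(-115) = 124474 + (1/3)*(-1/115)*3278 = 124474 - 3278/345 = 42940252/345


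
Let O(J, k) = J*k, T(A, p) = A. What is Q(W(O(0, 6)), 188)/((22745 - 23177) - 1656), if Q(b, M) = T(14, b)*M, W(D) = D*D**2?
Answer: -329/261 ≈ -1.2605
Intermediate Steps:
W(D) = D**3
Q(b, M) = 14*M
Q(W(O(0, 6)), 188)/((22745 - 23177) - 1656) = (14*188)/((22745 - 23177) - 1656) = 2632/(-432 - 1656) = 2632/(-2088) = 2632*(-1/2088) = -329/261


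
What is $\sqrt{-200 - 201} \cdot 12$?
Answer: $12 i \sqrt{401} \approx 240.3 i$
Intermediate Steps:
$\sqrt{-200 - 201} \cdot 12 = \sqrt{-401} \cdot 12 = i \sqrt{401} \cdot 12 = 12 i \sqrt{401}$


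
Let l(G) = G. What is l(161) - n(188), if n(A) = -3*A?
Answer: 725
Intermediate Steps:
l(161) - n(188) = 161 - (-3)*188 = 161 - 1*(-564) = 161 + 564 = 725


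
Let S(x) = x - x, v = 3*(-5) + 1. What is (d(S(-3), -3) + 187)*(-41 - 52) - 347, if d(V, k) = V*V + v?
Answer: -16436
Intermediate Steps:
v = -14 (v = -15 + 1 = -14)
S(x) = 0
d(V, k) = -14 + V² (d(V, k) = V*V - 14 = V² - 14 = -14 + V²)
(d(S(-3), -3) + 187)*(-41 - 52) - 347 = ((-14 + 0²) + 187)*(-41 - 52) - 347 = ((-14 + 0) + 187)*(-93) - 347 = (-14 + 187)*(-93) - 347 = 173*(-93) - 347 = -16089 - 347 = -16436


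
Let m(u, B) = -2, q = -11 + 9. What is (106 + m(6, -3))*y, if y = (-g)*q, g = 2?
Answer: 416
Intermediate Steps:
q = -2
y = 4 (y = -1*2*(-2) = -2*(-2) = 4)
(106 + m(6, -3))*y = (106 - 2)*4 = 104*4 = 416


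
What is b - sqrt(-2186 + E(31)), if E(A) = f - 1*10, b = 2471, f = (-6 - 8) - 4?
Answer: 2471 - 3*I*sqrt(246) ≈ 2471.0 - 47.053*I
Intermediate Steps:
f = -18 (f = -14 - 4 = -18)
E(A) = -28 (E(A) = -18 - 1*10 = -18 - 10 = -28)
b - sqrt(-2186 + E(31)) = 2471 - sqrt(-2186 - 28) = 2471 - sqrt(-2214) = 2471 - 3*I*sqrt(246)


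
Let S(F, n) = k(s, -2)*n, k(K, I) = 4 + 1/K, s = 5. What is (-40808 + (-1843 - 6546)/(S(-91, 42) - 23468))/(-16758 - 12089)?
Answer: 4752376119/3359463926 ≈ 1.4146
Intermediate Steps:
S(F, n) = 21*n/5 (S(F, n) = (4 + 1/5)*n = 21*n/5)
(-40808 + (-1843 - 6546)/(S(-91, 42) - 23468))/(-16758 - 12089) = (-40808 + (-1843 - 6546)/((21/5)*42 - 23468))/(-16758 - 12089) = (-40808 - 8389/(882/5 - 23468))/(-28847) = (-40808 - 8389/(-116458/5))*(-1/28847) = (-40808 - 8389*(-5/116458))*(-1/28847) = (-40808 + 41945/116458)*(-1/28847) = -4752376119/116458*(-1/28847) = 4752376119/3359463926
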